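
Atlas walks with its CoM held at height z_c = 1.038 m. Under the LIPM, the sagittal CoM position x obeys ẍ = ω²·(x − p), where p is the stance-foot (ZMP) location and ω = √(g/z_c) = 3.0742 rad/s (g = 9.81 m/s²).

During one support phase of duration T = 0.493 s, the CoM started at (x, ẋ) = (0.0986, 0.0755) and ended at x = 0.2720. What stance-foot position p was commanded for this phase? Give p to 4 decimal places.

p = 0.0119

ωT = 3.0742·0.493 = 1.515581; cosh(ωT) = 2.385872, sinh(ωT) = 2.166191
x(T) = p + (x₀−p)·cosh(ωT) + (ẋ₀/ω)·sinh(ωT) ⇒ p·(1 − cosh) = x(T) − x₀·cosh − (ẋ₀/ω)·sinh
numerator   = 0.2720 − (0.0986)·2.385872 − (0.0755/3.0742)·2.166191 = -0.016447
denominator = 1 − 2.385872 = -1.385872
p = -0.016447 / -1.385872 = 0.0119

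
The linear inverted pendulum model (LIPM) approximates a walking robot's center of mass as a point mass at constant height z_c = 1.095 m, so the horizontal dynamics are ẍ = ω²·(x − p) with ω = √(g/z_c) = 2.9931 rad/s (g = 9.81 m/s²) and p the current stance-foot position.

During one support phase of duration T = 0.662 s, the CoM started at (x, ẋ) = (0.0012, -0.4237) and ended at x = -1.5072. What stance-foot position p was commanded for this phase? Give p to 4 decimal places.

ωT = 2.9931·0.662 = 1.981432; cosh(ωT) = 3.695498, sinh(ωT) = 3.557626
x(T) = p + (x₀−p)·cosh(ωT) + (ẋ₀/ω)·sinh(ωT) ⇒ p·(1 − cosh) = x(T) − x₀·cosh − (ẋ₀/ω)·sinh
numerator   = -1.5072 − (0.0012)·3.695498 − (-0.4237/2.9931)·3.557626 = -1.008021
denominator = 1 − 3.695498 = -2.695498
p = -1.008021 / -2.695498 = 0.3740

p = 0.3740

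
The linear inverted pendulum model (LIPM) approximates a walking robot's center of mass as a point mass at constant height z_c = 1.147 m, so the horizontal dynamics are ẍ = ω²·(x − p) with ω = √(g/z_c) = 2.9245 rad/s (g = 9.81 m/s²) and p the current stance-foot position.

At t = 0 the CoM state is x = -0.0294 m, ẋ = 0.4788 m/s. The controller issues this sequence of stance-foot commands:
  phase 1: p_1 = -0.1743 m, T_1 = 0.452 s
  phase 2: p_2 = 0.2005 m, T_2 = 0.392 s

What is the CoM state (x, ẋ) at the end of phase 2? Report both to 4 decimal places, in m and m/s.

x = 1.3716, ẋ = 3.7779

phase 1: p=-0.1743, T=0.452, ωT=1.321874, cosh=2.008539, sinh=1.741904; start (x,ẋ)=(-0.029400, 0.478800) → end (x,ẋ)=(0.401922, 1.699838)
phase 2: p=0.2005, T=0.392, ωT=1.146404, cosh=1.732317, sinh=1.414539; start (x,ẋ)=(0.401922, 1.699838) → end (x,ẋ)=(1.371615, 3.777906)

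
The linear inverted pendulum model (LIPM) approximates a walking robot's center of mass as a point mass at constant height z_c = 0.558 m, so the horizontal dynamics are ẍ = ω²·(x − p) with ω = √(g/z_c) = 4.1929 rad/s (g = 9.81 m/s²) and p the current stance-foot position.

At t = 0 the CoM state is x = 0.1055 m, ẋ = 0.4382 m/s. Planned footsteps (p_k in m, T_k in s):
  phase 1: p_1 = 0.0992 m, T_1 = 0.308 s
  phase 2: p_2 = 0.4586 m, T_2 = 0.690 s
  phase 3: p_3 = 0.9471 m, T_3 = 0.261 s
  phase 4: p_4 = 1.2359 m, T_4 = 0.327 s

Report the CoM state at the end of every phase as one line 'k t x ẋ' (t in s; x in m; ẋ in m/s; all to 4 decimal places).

phase 1: p=0.0992, T=0.308, ωT=1.291413, cosh=1.956403, sinh=1.681521; start (x,ẋ)=(0.105500, 0.438200) → end (x,ẋ)=(0.287261, 0.901714)
phase 2: p=0.4586, T=0.690, ωT=2.893101, cosh=9.052299, sinh=8.996895; start (x,ẋ)=(0.287261, 0.901714) → end (x,ẋ)=(0.842437, 1.699151)
phase 3: p=0.9471, T=0.261, ωT=1.094347, cosh=1.660995, sinh=1.326236; start (x,ẋ)=(0.842437, 1.699151) → end (x,ẋ)=(1.310705, 2.240271)
phase 4: p=1.2359, T=0.327, ωT=1.371078, cosh=2.096715, sinh=1.842882; start (x,ẋ)=(1.310705, 2.240271) → end (x,ẋ)=(2.377399, 5.275232)

1 0.3080 0.2873 0.9017
2 0.9980 0.8424 1.6992
3 1.2590 1.3107 2.2403
4 1.5860 2.3774 5.2752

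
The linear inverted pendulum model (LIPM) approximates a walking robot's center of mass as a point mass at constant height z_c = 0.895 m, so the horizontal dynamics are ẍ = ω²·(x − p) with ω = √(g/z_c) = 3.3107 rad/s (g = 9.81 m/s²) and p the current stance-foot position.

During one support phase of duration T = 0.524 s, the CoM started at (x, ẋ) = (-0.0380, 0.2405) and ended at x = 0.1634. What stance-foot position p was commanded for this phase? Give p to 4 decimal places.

ωT = 3.3107·0.524 = 1.734807; cosh(ωT) = 2.922133, sinh(ωT) = 2.745699
x(T) = p + (x₀−p)·cosh(ωT) + (ẋ₀/ω)·sinh(ωT) ⇒ p·(1 − cosh) = x(T) − x₀·cosh − (ẋ₀/ω)·sinh
numerator   = 0.1634 − (-0.0380)·2.922133 − (0.2405/3.3107)·2.745699 = 0.074985
denominator = 1 − 2.922133 = -1.922133
p = 0.074985 / -1.922133 = -0.0390

p = -0.0390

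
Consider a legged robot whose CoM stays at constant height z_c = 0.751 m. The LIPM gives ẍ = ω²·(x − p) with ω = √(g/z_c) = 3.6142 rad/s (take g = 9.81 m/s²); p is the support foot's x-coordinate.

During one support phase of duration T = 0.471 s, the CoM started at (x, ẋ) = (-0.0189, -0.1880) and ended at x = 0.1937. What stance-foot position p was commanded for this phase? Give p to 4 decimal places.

p = -0.2100

ωT = 3.6142·0.471 = 1.702288; cosh(ωT) = 2.834377, sinh(ωT) = 2.652111
x(T) = p + (x₀−p)·cosh(ωT) + (ẋ₀/ω)·sinh(ωT) ⇒ p·(1 − cosh) = x(T) − x₀·cosh − (ẋ₀/ω)·sinh
numerator   = 0.1937 − (-0.0189)·2.834377 − (-0.1880/3.6142)·2.652111 = 0.385225
denominator = 1 − 2.834377 = -1.834377
p = 0.385225 / -1.834377 = -0.2100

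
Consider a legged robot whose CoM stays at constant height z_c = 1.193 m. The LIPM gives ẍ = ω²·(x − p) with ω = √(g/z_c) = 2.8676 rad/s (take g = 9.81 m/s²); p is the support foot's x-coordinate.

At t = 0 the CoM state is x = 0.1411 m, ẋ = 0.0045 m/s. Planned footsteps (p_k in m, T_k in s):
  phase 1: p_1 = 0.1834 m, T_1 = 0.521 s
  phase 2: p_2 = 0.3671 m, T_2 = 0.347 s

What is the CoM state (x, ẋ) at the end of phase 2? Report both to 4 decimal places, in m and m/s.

phase 1: p=0.1834, T=0.521, ωT=1.494020, cosh=2.339718, sinh=2.115249; start (x,ẋ)=(0.141100, 0.004500) → end (x,ẋ)=(0.087749, -0.246050)
phase 2: p=0.3671, T=0.347, ωT=0.995057, cosh=1.537291, sinh=1.167588; start (x,ẋ)=(0.087749, -0.246050) → end (x,ẋ)=(-0.162526, -1.313566)

x = -0.1625, ẋ = -1.3136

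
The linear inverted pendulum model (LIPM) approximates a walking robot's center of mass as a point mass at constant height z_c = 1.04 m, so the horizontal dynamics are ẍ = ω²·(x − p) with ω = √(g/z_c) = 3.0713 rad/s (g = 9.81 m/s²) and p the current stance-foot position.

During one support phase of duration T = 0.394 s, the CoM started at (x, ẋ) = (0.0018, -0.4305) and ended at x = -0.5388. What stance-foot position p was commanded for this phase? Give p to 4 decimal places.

p = 0.3970

ωT = 3.0713·0.394 = 1.210092; cosh(ωT) = 1.825982, sinh(ωT) = 1.527812
x(T) = p + (x₀−p)·cosh(ωT) + (ẋ₀/ω)·sinh(ωT) ⇒ p·(1 − cosh) = x(T) − x₀·cosh − (ẋ₀/ω)·sinh
numerator   = -0.5388 − (0.0018)·1.825982 − (-0.4305/3.0713)·1.527812 = -0.327935
denominator = 1 − 1.825982 = -0.825982
p = -0.327935 / -0.825982 = 0.3970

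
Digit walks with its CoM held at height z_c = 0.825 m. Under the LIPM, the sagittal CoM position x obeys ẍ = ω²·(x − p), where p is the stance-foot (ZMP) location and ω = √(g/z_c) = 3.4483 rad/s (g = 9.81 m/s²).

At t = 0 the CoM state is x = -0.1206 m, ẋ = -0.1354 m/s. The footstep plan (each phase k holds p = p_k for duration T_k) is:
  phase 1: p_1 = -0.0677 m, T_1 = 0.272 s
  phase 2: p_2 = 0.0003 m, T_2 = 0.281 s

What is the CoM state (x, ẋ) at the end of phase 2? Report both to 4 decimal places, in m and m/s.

phase 1: p=-0.0677, T=0.272, ωT=0.937938, cosh=1.473071, sinh=1.081636; start (x,ẋ)=(-0.120600, -0.135400) → end (x,ẋ)=(-0.188097, -0.396761)
phase 2: p=0.0003, T=0.281, ωT=0.968972, cosh=1.507354, sinh=1.127881; start (x,ẋ)=(-0.188097, -0.396761) → end (x,ẋ)=(-0.413454, -1.330784)

x = -0.4135, ẋ = -1.3308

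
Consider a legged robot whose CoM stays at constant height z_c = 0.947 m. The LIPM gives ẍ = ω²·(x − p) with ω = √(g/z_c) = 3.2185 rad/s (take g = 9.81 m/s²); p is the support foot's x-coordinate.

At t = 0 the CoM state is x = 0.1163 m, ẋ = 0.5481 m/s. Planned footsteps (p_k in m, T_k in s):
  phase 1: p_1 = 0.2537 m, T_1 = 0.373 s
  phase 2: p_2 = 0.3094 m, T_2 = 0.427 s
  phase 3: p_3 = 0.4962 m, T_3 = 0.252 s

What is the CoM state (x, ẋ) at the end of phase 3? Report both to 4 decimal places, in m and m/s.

x = 0.4744, ẋ = 0.2508

phase 1: p=0.2537, T=0.373, ωT=1.200500, cosh=1.811411, sinh=1.510368; start (x,ẋ)=(0.116300, 0.548100) → end (x,ẋ)=(0.262023, 0.324917)
phase 2: p=0.3094, T=0.427, ωT=1.374300, cosh=2.102662, sinh=1.849645; start (x,ẋ)=(0.262023, 0.324917) → end (x,ẋ)=(0.396509, 0.401150)
phase 3: p=0.4962, T=0.252, ωT=0.811062, cosh=1.347341, sinh=0.902955; start (x,ẋ)=(0.396509, 0.401150) → end (x,ẋ)=(0.474425, 0.250766)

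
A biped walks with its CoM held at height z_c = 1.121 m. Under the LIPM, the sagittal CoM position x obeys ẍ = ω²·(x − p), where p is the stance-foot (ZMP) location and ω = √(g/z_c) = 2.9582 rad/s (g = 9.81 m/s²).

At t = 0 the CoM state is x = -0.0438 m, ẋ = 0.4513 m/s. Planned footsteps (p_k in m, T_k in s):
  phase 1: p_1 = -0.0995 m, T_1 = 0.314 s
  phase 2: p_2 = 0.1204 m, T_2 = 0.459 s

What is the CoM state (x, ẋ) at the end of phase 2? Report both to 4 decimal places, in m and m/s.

phase 1: p=-0.0995, T=0.314, ωT=0.928875, cosh=1.463328, sinh=1.068331; start (x,ẋ)=(-0.043800, 0.451300) → end (x,ẋ)=(0.144991, 0.836431)
phase 2: p=0.1204, T=0.459, ωT=1.357814, cosh=2.072454, sinh=1.815231; start (x,ẋ)=(0.144991, 0.836431) → end (x,ẋ)=(0.684620, 1.865512)

x = 0.6846, ẋ = 1.8655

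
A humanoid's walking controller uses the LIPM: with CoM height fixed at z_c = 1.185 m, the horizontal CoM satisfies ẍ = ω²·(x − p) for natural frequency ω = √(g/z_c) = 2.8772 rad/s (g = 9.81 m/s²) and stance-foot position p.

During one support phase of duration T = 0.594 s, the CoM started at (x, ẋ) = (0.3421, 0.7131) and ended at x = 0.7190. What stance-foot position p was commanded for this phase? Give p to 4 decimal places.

ωT = 2.8772·0.594 = 1.709057; cosh(ωT) = 2.852393, sinh(ωT) = 2.671356
x(T) = p + (x₀−p)·cosh(ωT) + (ẋ₀/ω)·sinh(ωT) ⇒ p·(1 − cosh) = x(T) − x₀·cosh − (ẋ₀/ω)·sinh
numerator   = 0.7190 − (0.3421)·2.852393 − (0.7131/2.8772)·2.671356 = -0.918886
denominator = 1 − 2.852393 = -1.852393
p = -0.918886 / -1.852393 = 0.4961

p = 0.4961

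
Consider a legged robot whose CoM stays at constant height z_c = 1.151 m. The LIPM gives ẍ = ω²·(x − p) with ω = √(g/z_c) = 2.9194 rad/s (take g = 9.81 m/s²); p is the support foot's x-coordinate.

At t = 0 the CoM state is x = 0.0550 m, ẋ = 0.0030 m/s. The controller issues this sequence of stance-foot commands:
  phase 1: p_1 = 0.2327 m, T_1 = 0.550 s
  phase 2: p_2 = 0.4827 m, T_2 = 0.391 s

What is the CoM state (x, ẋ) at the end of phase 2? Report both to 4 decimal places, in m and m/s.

x = -1.3323, ẋ = -5.0321

phase 1: p=0.2327, T=0.550, ωT=1.605670, cosh=2.590975, sinh=2.390220; start (x,ẋ)=(0.055000, 0.003000) → end (x,ẋ)=(-0.225260, -1.232219)
phase 2: p=0.4827, T=0.391, ωT=1.141485, cosh=1.725380, sinh=1.406036; start (x,ẋ)=(-0.225260, -1.232219) → end (x,ẋ)=(-1.332260, -5.032069)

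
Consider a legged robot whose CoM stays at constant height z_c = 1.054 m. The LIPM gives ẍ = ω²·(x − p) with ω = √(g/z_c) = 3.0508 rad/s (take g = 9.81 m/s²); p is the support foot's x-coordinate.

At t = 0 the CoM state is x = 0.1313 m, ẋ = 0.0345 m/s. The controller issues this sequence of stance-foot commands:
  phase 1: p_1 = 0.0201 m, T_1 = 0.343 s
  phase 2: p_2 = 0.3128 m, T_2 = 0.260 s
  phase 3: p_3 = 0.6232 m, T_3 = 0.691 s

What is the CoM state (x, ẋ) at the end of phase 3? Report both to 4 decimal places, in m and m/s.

x = -0.1696, ẋ = -2.2606

phase 1: p=0.0201, T=0.343, ωT=1.046424, cosh=1.599321, sinh=1.248130; start (x,ẋ)=(0.131300, 0.034500) → end (x,ẋ)=(0.212059, 0.478603)
phase 2: p=0.3128, T=0.260, ωT=0.793208, cosh=1.331434, sinh=0.879043; start (x,ẋ)=(0.212059, 0.478603) → end (x,ẋ)=(0.316573, 0.367063)
phase 3: p=0.6232, T=0.691, ωT=2.108103, cosh=4.177038, sinh=4.055570; start (x,ẋ)=(0.316573, 0.367063) → end (x,ẋ)=(-0.169640, -2.260582)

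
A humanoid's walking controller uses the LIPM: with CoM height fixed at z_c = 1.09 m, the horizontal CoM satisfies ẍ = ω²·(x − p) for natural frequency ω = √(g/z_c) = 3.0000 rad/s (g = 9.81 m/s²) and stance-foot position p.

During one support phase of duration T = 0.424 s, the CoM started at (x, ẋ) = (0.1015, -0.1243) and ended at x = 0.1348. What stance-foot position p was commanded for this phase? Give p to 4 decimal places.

p = -0.0082

ωT = 3.0000·0.424 = 1.272000; cosh(ωT) = 1.924126, sinh(ωT) = 1.643855
x(T) = p + (x₀−p)·cosh(ωT) + (ẋ₀/ω)·sinh(ωT) ⇒ p·(1 − cosh) = x(T) − x₀·cosh − (ẋ₀/ω)·sinh
numerator   = 0.1348 − (0.1015)·1.924126 − (-0.1243/3.0000)·1.643855 = 0.007612
denominator = 1 − 1.924126 = -0.924126
p = 0.007612 / -0.924126 = -0.0082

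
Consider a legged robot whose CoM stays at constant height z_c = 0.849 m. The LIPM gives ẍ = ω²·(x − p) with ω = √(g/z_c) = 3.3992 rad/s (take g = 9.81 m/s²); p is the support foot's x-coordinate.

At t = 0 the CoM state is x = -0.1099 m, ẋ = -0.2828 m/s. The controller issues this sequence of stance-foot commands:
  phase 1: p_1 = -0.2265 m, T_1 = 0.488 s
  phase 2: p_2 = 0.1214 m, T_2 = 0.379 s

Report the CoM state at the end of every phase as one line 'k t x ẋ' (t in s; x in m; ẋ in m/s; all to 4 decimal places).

1 0.4880 -0.1197 0.2336
2 0.8670 -0.2340 -0.9176

phase 1: p=-0.2265, T=0.488, ωT=1.658810, cosh=2.721710, sinh=2.531344; start (x,ẋ)=(-0.109900, -0.282800) → end (x,ẋ)=(-0.119746, 0.233590)
phase 2: p=0.1214, T=0.379, ωT=1.288297, cosh=1.951172, sinh=1.675432; start (x,ẋ)=(-0.119746, 0.233590) → end (x,ẋ)=(-0.233984, -0.917585)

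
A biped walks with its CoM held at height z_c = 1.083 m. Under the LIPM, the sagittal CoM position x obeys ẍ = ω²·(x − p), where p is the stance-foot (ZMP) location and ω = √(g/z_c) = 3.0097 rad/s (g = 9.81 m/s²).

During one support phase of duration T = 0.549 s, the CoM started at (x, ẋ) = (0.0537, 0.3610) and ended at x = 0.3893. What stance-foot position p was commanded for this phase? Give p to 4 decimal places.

ωT = 3.0097·0.549 = 1.652325; cosh(ωT) = 2.705353, sinh(ωT) = 2.513749
x(T) = p + (x₀−p)·cosh(ωT) + (ẋ₀/ω)·sinh(ωT) ⇒ p·(1 − cosh) = x(T) − x₀·cosh − (ẋ₀/ω)·sinh
numerator   = 0.3893 − (0.0537)·2.705353 − (0.3610/3.0097)·2.513749 = -0.057490
denominator = 1 − 2.705353 = -1.705353
p = -0.057490 / -1.705353 = 0.0337

p = 0.0337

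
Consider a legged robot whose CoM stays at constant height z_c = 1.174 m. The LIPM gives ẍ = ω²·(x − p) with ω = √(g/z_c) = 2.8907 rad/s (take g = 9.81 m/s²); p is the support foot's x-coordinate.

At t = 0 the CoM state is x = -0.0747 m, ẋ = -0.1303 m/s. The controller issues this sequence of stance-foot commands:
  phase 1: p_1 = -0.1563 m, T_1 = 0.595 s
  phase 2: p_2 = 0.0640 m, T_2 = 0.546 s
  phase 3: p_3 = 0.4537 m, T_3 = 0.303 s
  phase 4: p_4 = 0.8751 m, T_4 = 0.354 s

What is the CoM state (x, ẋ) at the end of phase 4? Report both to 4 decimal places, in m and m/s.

x = -1.3852, ẋ = -5.9099

phase 1: p=-0.1563, T=0.595, ωT=1.719966, cosh=2.881707, sinh=2.702635; start (x,ẋ)=(-0.074700, -0.130300) → end (x,ẋ)=(-0.042976, 0.262014)
phase 2: p=0.0640, T=0.546, ωT=1.578322, cosh=2.526569, sinh=2.320248; start (x,ẋ)=(-0.042976, 0.262014) → end (x,ẋ)=(0.004027, -0.055504)
phase 3: p=0.4537, T=0.303, ωT=0.875882, cosh=1.408743, sinh=0.992249; start (x,ẋ)=(0.004027, -0.055504) → end (x,ẋ)=(-0.198826, -1.367985)
phase 4: p=0.8751, T=0.354, ωT=1.023308, cosh=1.570894, sinh=1.211489; start (x,ẋ)=(-0.198826, -1.367985) → end (x,ẋ)=(-1.385244, -5.909903)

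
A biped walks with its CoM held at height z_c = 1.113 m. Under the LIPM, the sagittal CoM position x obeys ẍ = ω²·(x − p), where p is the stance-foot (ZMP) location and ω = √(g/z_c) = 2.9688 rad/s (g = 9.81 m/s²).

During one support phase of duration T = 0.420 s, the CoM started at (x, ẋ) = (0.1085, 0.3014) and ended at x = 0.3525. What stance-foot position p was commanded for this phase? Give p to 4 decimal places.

p = 0.0157

ωT = 2.9688·0.420 = 1.246896; cosh(ωT) = 1.883461, sinh(ωT) = 1.596065
x(T) = p + (x₀−p)·cosh(ωT) + (ẋ₀/ω)·sinh(ωT) ⇒ p·(1 − cosh) = x(T) − x₀·cosh − (ẋ₀/ω)·sinh
numerator   = 0.3525 − (0.1085)·1.883461 − (0.3014/2.9688)·1.596065 = -0.013892
denominator = 1 − 1.883461 = -0.883461
p = -0.013892 / -0.883461 = 0.0157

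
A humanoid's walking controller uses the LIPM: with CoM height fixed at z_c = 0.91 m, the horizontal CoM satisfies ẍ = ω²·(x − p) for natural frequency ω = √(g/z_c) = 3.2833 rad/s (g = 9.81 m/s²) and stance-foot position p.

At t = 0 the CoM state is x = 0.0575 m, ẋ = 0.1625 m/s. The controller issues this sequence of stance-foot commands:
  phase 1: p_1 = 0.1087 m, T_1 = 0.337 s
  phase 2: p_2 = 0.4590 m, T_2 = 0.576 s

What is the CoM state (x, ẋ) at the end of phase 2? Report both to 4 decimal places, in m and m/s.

phase 1: p=0.1087, T=0.337, ωT=1.106472, cosh=1.677198, sinh=1.346474; start (x,ẋ)=(0.057500, 0.162500) → end (x,ẋ)=(0.089468, 0.046196)
phase 2: p=0.4590, T=0.576, ωT=1.891181, cosh=3.389041, sinh=3.238148; start (x,ẋ)=(0.089468, 0.046196) → end (x,ẋ)=(-0.747798, -3.772232)

x = -0.7478, ẋ = -3.7722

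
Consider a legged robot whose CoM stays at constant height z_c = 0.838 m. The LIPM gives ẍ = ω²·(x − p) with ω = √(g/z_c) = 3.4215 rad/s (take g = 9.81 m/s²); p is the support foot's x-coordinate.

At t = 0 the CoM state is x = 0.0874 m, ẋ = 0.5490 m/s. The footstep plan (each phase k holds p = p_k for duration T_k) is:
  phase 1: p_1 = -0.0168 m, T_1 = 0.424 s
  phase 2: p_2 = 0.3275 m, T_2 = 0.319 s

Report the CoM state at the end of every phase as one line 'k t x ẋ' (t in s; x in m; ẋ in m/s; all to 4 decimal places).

phase 1: p=-0.0168, T=0.424, ωT=1.450716, cosh=2.250285, sinh=2.015883; start (x,ẋ)=(0.087400, 0.549000) → end (x,ẋ)=(0.541140, 1.954110)
phase 2: p=0.3275, T=0.319, ωT=1.091459, cosh=1.657171, sinh=1.321444; start (x,ẋ)=(0.541140, 1.954110) → end (x,ẋ)=(1.436250, 4.204229)

1 0.4240 0.5411 1.9541
2 0.7430 1.4363 4.2042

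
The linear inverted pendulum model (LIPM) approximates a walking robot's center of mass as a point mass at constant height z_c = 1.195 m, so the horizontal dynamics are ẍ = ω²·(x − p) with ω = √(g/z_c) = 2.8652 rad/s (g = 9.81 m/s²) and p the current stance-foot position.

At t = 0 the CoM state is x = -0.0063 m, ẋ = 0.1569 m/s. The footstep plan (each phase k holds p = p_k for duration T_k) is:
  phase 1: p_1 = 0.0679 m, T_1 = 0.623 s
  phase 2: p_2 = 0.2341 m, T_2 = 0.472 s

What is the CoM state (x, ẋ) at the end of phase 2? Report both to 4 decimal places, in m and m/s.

x = -0.3355, ẋ = -1.4928

phase 1: p=0.0679, T=0.623, ωT=1.785020, cosh=3.063745, sinh=2.895951; start (x,ẋ)=(-0.006300, 0.156900) → end (x,ẋ)=(-0.000846, -0.134971)
phase 2: p=0.2341, T=0.472, ωT=1.352374, cosh=2.062610, sinh=1.803985; start (x,ẋ)=(-0.000846, -0.134971) → end (x,ẋ)=(-0.335483, -1.492777)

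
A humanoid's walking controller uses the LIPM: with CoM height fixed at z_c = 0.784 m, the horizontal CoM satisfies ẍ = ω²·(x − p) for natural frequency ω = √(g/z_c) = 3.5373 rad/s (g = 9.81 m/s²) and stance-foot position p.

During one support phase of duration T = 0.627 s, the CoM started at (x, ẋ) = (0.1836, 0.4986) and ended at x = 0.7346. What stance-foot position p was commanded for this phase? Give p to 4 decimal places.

p = 0.2080

ωT = 3.5373·0.627 = 2.217887; cosh(ωT) = 4.648368, sinh(ωT) = 4.539529
x(T) = p + (x₀−p)·cosh(ωT) + (ẋ₀/ω)·sinh(ωT) ⇒ p·(1 − cosh) = x(T) − x₀·cosh − (ẋ₀/ω)·sinh
numerator   = 0.7346 − (0.1836)·4.648368 − (0.4986/3.5373)·4.539529 = -0.758710
denominator = 1 − 4.648368 = -3.648368
p = -0.758710 / -3.648368 = 0.2080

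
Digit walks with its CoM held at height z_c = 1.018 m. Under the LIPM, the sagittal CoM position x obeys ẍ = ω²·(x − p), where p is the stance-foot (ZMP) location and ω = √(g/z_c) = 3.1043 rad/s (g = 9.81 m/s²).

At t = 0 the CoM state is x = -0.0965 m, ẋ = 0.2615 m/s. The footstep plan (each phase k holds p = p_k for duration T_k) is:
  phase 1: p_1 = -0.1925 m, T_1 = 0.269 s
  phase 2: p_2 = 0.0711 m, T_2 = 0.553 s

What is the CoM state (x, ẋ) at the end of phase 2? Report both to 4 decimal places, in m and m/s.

x = 0.4704, ẋ = 1.3839

phase 1: p=-0.1925, T=0.269, ωT=0.835057, cosh=1.369397, sinh=0.935547; start (x,ẋ)=(-0.096500, 0.261500) → end (x,ẋ)=(0.017771, 0.636903)
phase 2: p=0.0711, T=0.553, ωT=1.716678, cosh=2.872834, sinh=2.693172; start (x,ẋ)=(0.017771, 0.636903) → end (x,ẋ)=(0.470446, 1.383861)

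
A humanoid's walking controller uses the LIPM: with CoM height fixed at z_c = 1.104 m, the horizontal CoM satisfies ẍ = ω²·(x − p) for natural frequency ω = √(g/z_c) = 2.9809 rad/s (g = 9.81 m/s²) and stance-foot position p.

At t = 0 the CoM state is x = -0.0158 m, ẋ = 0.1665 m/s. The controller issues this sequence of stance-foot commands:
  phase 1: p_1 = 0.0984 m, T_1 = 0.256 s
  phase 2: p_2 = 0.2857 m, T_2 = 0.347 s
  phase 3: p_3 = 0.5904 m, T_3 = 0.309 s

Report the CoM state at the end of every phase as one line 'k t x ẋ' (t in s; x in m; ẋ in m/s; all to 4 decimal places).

1 0.2560 -0.0038 -0.0684
2 0.6030 -0.2012 -1.1689
3 0.9120 -0.9759 -4.1949

phase 1: p=0.0984, T=0.256, ωT=0.763110, cosh=1.305576, sinh=0.839362; start (x,ẋ)=(-0.015800, 0.166500) → end (x,ẋ)=(-0.003814, -0.068356)
phase 2: p=0.2857, T=0.347, ωT=1.034372, cosh=1.584395, sinh=1.228945; start (x,ẋ)=(-0.003814, -0.068356) → end (x,ẋ)=(-0.201185, -1.168897)
phase 3: p=0.5904, T=0.309, ωT=0.921098, cosh=1.455065, sinh=1.056983; start (x,ẋ)=(-0.201185, -1.168897) → end (x,ẋ)=(-0.975881, -4.194916)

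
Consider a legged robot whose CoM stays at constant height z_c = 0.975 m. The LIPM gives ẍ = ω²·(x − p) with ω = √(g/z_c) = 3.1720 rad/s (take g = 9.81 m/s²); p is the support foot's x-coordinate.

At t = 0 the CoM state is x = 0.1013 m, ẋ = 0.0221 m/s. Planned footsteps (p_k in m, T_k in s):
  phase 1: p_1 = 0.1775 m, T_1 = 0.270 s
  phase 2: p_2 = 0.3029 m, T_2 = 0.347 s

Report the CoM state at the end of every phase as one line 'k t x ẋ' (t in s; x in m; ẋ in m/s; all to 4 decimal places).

1 0.2700 0.0783 -0.2025
2 0.6170 -0.1574 -1.2904

phase 1: p=0.1775, T=0.270, ωT=0.856440, cosh=1.389717, sinh=0.965046; start (x,ẋ)=(0.101300, 0.022100) → end (x,ẋ)=(0.078327, -0.202545)
phase 2: p=0.3029, T=0.347, ωT=1.100684, cosh=1.669433, sinh=1.336789; start (x,ẋ)=(0.078327, -0.202545) → end (x,ẋ)=(-0.157368, -1.290390)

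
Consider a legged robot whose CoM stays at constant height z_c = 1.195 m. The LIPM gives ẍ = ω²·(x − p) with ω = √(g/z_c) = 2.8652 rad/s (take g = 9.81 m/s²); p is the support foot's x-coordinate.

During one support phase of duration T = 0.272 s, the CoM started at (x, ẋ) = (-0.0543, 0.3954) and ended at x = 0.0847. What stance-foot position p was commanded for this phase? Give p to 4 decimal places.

ωT = 2.8652·0.272 = 0.779334; cosh(ωT) = 1.319366, sinh(ωT) = 0.860655
x(T) = p + (x₀−p)·cosh(ωT) + (ẋ₀/ω)·sinh(ωT) ⇒ p·(1 − cosh) = x(T) − x₀·cosh − (ẋ₀/ω)·sinh
numerator   = 0.0847 − (-0.0543)·1.319366 − (0.3954/2.8652)·0.860655 = 0.037570
denominator = 1 − 1.319366 = -0.319366
p = 0.037570 / -0.319366 = -0.1176

p = -0.1176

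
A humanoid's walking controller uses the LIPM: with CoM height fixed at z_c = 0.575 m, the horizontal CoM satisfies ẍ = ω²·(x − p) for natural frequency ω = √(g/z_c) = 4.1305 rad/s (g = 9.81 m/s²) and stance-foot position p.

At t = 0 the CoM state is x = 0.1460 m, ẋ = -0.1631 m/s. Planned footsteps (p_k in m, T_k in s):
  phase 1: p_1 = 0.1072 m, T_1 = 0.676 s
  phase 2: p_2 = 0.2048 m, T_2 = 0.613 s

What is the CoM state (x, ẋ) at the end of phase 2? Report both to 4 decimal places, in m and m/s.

phase 1: p=0.1072, T=0.676, ωT=2.792218, cosh=8.189228, sinh=8.127943; start (x,ẋ)=(0.146000, -0.163100) → end (x,ẋ)=(0.103996, -0.033051)
phase 2: p=0.2048, T=0.613, ωT=2.531996, cosh=6.329047, sinh=6.249547; start (x,ẋ)=(0.103996, -0.033051) → end (x,ẋ)=(-0.483200, -2.811312)

x = -0.4832, ẋ = -2.8113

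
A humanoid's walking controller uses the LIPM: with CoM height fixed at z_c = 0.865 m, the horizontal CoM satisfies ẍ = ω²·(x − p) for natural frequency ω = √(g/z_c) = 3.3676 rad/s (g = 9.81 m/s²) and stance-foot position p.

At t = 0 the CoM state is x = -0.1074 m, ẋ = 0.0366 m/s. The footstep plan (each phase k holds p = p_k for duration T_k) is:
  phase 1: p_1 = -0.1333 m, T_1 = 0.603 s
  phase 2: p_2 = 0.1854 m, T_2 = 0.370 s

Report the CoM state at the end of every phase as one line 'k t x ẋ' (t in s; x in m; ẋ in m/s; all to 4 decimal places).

phase 1: p=-0.1333, T=0.603, ωT=2.030663, cosh=3.875192, sinh=3.743943; start (x,ẋ)=(-0.107400, 0.036600) → end (x,ẋ)=(0.007758, 0.468382)
phase 2: p=0.1854, T=0.370, ωT=1.246012, cosh=1.882050, sinh=1.594401; start (x,ẋ)=(0.007758, 0.468382) → end (x,ẋ)=(0.072825, -0.072297)

1 0.6030 0.0078 0.4684
2 0.9730 0.0728 -0.0723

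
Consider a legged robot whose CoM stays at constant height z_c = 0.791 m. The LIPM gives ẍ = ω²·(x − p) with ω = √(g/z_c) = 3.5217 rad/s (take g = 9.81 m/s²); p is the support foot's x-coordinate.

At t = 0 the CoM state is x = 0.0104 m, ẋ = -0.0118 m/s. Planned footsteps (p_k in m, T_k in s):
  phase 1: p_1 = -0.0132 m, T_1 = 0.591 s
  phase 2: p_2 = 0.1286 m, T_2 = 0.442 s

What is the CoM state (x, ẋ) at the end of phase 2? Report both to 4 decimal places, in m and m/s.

phase 1: p=-0.0132, T=0.591, ωT=2.081325, cosh=4.069922, sinh=3.945157; start (x,ẋ)=(0.010400, -0.011800) → end (x,ẋ)=(0.069631, 0.279865)
phase 2: p=0.1286, T=0.442, ωT=1.556591, cosh=2.476741, sinh=2.265887; start (x,ẋ)=(0.069631, 0.279865) → end (x,ẋ)=(0.162617, 0.222597)

x = 0.1626, ẋ = 0.2226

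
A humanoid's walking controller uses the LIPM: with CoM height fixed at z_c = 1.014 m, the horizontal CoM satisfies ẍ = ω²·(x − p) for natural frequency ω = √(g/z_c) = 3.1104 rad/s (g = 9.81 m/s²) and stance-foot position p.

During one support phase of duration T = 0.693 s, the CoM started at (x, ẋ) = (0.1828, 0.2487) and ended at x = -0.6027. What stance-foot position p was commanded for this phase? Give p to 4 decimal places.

p = 0.5165

ωT = 3.1104·0.693 = 2.155507; cosh(ωT) = 4.374056, sinh(ωT) = 4.258211
x(T) = p + (x₀−p)·cosh(ωT) + (ẋ₀/ω)·sinh(ωT) ⇒ p·(1 − cosh) = x(T) − x₀·cosh − (ẋ₀/ω)·sinh
numerator   = -0.6027 − (0.1828)·4.374056 − (0.2487/3.1104)·4.258211 = -1.742754
denominator = 1 − 4.374056 = -3.374056
p = -1.742754 / -3.374056 = 0.5165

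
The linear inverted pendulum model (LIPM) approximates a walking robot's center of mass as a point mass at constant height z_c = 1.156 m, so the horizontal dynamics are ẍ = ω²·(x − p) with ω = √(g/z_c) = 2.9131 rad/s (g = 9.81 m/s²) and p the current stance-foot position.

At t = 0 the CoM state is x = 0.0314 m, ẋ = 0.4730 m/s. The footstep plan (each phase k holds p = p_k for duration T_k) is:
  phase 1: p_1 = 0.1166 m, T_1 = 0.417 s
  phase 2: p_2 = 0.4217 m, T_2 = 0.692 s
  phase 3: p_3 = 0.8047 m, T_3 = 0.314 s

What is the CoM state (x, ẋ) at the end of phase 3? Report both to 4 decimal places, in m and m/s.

x = -0.1824, ẋ = -2.3698

phase 1: p=0.1166, T=0.417, ωT=1.214763, cosh=1.833137, sinh=1.536357; start (x,ẋ)=(0.031400, 0.473000) → end (x,ẋ)=(0.209875, 0.485756)
phase 2: p=0.4217, T=0.692, ωT=2.015865, cosh=3.820212, sinh=3.687007; start (x,ẋ)=(0.209875, 0.485756) → end (x,ẋ)=(0.227288, -0.419441)
phase 3: p=0.8047, T=0.314, ωT=0.914713, cosh=1.448346, sinh=1.047714; start (x,ẋ)=(0.227288, -0.419441) → end (x,ẋ)=(-0.182447, -2.369813)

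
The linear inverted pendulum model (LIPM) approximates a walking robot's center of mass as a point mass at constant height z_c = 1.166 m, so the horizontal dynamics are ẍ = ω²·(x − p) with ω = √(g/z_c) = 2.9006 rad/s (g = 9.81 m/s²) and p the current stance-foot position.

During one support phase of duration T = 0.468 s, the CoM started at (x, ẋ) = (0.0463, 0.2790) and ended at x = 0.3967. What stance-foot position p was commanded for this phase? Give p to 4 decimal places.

p = -0.1178

ωT = 2.9006·0.468 = 1.357481; cosh(ωT) = 2.071849, sinh(ωT) = 1.814541
x(T) = p + (x₀−p)·cosh(ωT) + (ẋ₀/ω)·sinh(ωT) ⇒ p·(1 − cosh) = x(T) − x₀·cosh − (ẋ₀/ω)·sinh
numerator   = 0.3967 − (0.0463)·2.071849 − (0.2790/2.9006)·1.814541 = 0.126238
denominator = 1 − 2.071849 = -1.071849
p = 0.126238 / -1.071849 = -0.1178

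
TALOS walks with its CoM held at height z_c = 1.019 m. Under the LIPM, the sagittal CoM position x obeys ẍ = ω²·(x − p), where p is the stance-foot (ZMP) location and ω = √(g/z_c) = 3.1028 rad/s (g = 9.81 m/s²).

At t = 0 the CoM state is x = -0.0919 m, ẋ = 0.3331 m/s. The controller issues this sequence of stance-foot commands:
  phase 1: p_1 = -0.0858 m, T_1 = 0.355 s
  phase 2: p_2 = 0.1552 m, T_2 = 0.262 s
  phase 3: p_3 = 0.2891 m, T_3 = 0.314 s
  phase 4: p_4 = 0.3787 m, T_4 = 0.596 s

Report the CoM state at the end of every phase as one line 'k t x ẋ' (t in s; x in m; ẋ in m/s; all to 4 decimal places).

1 0.3550 0.0477 0.5311
2 0.6170 0.1651 0.4144
3 0.9310 0.2532 0.1902
4 1.5270 0.1599 -0.5876

phase 1: p=-0.0858, T=0.355, ωT=1.101494, cosh=1.670516, sinh=1.338142; start (x,ẋ)=(-0.091900, 0.333100) → end (x,ẋ)=(0.047666, 0.531122)
phase 2: p=0.1552, T=0.262, ωT=0.812934, cosh=1.349034, sinh=0.905479; start (x,ẋ)=(0.047666, 0.531122) → end (x,ẋ)=(0.165128, 0.414381)
phase 3: p=0.2891, T=0.314, ωT=0.974279, cosh=1.513361, sinh=1.135896; start (x,ẋ)=(0.165128, 0.414381) → end (x,ẋ)=(0.253185, 0.190173)
phase 4: p=0.3787, T=0.596, ωT=1.849269, cosh=3.256262, sinh=3.098909; start (x,ẋ)=(0.253185, 0.190173) → end (x,ẋ)=(0.159925, -0.587611)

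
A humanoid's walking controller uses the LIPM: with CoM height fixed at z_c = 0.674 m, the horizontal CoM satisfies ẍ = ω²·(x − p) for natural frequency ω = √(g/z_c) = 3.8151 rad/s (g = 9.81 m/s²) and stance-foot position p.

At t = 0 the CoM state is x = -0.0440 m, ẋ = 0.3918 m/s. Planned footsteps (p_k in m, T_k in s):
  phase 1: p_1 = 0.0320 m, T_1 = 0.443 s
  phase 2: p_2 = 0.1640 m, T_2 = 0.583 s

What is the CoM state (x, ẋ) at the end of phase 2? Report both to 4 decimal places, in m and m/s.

phase 1: p=0.0320, T=0.443, ωT=1.690089, cosh=2.802234, sinh=2.617731; start (x,ẋ)=(-0.044000, 0.391800) → end (x,ẋ)=(0.087864, 0.338910)
phase 2: p=0.1640, T=0.583, ωT=2.224203, cosh=4.677134, sinh=4.568980; start (x,ẋ)=(0.087864, 0.338910) → end (x,ẋ)=(0.213781, 0.257990)

x = 0.2138, ẋ = 0.2580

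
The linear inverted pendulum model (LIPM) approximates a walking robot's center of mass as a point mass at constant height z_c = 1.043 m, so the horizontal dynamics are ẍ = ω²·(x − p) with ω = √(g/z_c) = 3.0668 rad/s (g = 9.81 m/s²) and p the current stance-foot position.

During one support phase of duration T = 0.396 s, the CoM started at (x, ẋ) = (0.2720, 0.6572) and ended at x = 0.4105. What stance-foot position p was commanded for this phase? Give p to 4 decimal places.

p = 0.5009

ωT = 3.0668·0.396 = 1.214453; cosh(ωT) = 1.832661, sinh(ωT) = 1.535789
x(T) = p + (x₀−p)·cosh(ωT) + (ẋ₀/ω)·sinh(ωT) ⇒ p·(1 − cosh) = x(T) − x₀·cosh − (ẋ₀/ω)·sinh
numerator   = 0.4105 − (0.2720)·1.832661 − (0.6572/3.0668)·1.535789 = -0.417096
denominator = 1 − 1.832661 = -0.832661
p = -0.417096 / -0.832661 = 0.5009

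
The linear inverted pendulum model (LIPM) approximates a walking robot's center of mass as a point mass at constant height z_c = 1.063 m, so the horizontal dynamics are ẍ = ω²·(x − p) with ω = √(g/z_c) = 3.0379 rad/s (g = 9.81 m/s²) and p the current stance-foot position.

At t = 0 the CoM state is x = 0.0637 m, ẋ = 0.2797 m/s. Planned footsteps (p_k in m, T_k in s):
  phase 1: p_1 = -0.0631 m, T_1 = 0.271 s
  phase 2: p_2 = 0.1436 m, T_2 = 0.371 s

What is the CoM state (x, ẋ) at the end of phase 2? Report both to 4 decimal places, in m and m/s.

x = 0.5630, ẋ = 1.4626

phase 1: p=-0.0631, T=0.271, ωT=0.823271, cosh=1.358466, sinh=0.919473; start (x,ẋ)=(0.063700, 0.279700) → end (x,ẋ)=(0.193809, 0.734149)
phase 2: p=0.1436, T=0.371, ωT=1.127061, cosh=1.705278, sinh=1.381294; start (x,ẋ)=(0.193809, 0.734149) → end (x,ẋ)=(0.563029, 1.462619)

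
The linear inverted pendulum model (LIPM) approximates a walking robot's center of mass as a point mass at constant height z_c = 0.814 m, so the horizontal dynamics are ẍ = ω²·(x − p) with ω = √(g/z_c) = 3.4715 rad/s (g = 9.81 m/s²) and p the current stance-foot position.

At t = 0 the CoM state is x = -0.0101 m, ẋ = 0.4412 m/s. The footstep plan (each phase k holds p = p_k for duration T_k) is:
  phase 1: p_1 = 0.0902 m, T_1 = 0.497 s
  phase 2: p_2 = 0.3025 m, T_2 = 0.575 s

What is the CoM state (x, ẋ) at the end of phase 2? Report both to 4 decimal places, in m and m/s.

phase 1: p=0.0902, T=0.497, ωT=1.725335, cosh=2.896259, sinh=2.718146; start (x,ẋ)=(-0.010100, 0.441200) → end (x,ẋ)=(0.145160, 0.331394)
phase 2: p=0.3025, T=0.575, ωT=1.996112, cosh=3.748125, sinh=3.612262; start (x,ẋ)=(0.145160, 0.331394) → end (x,ẋ)=(0.057601, -0.730933)

x = 0.0576, ẋ = -0.7309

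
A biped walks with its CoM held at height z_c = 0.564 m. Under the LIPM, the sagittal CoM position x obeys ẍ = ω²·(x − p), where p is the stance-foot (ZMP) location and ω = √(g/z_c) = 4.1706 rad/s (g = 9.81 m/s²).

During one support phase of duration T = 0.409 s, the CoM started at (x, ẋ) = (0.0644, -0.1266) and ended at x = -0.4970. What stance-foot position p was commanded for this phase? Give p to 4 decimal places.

ωT = 4.1706·0.409 = 1.705775; cosh(ωT) = 2.843642, sinh(ωT) = 2.662011
x(T) = p + (x₀−p)·cosh(ωT) + (ẋ₀/ω)·sinh(ωT) ⇒ p·(1 − cosh) = x(T) − x₀·cosh − (ẋ₀/ω)·sinh
numerator   = -0.4970 − (0.0644)·2.843642 − (-0.1266/4.1706)·2.662011 = -0.599324
denominator = 1 − 2.843642 = -1.843642
p = -0.599324 / -1.843642 = 0.3251

p = 0.3251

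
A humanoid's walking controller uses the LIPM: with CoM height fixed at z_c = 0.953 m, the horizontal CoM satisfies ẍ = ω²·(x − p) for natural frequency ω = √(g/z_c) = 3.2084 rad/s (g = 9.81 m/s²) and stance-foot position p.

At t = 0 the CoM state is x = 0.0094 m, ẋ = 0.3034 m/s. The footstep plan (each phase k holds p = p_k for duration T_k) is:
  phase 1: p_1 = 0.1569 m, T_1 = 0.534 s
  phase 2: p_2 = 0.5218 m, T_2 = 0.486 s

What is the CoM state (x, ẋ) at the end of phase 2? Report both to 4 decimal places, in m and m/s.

x = -1.0870, ẋ = -4.8860

phase 1: p=0.1569, T=0.534, ωT=1.713286, cosh=2.863715, sinh=2.683442; start (x,ẋ)=(0.009400, 0.303400) → end (x,ẋ)=(-0.011740, -0.401058)
phase 2: p=0.5218, T=0.486, ωT=1.559282, cosh=2.482847, sinh=2.272560; start (x,ẋ)=(-0.011740, -0.401058) → end (x,ẋ)=(-1.086975, -4.885959)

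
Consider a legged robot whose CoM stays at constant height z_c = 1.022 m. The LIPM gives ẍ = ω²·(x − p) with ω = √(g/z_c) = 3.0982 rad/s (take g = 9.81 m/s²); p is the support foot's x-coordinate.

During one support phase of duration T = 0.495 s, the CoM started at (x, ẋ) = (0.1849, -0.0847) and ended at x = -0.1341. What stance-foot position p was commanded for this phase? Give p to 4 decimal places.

p = 0.3663

ωT = 3.0982·0.495 = 1.533609; cosh(ωT) = 2.425315, sinh(ωT) = 2.209559
x(T) = p + (x₀−p)·cosh(ωT) + (ẋ₀/ω)·sinh(ωT) ⇒ p·(1 − cosh) = x(T) − x₀·cosh − (ẋ₀/ω)·sinh
numerator   = -0.1341 − (0.1849)·2.425315 − (-0.0847/3.0982)·2.209559 = -0.522135
denominator = 1 − 2.425315 = -1.425315
p = -0.522135 / -1.425315 = 0.3663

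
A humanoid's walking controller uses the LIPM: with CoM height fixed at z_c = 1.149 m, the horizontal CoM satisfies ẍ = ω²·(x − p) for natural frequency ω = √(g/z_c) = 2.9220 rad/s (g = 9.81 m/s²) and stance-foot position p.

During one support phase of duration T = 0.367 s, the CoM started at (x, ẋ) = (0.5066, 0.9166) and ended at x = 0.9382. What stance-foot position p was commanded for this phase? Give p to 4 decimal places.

p = 0.4640

ωT = 2.9220·0.367 = 1.072374; cosh(ωT) = 1.632252, sinh(ωT) = 1.290057
x(T) = p + (x₀−p)·cosh(ωT) + (ẋ₀/ω)·sinh(ωT) ⇒ p·(1 − cosh) = x(T) − x₀·cosh − (ẋ₀/ω)·sinh
numerator   = 0.9382 − (0.5066)·1.632252 − (0.9166/2.9220)·1.290057 = -0.293376
denominator = 1 − 1.632252 = -0.632252
p = -0.293376 / -0.632252 = 0.4640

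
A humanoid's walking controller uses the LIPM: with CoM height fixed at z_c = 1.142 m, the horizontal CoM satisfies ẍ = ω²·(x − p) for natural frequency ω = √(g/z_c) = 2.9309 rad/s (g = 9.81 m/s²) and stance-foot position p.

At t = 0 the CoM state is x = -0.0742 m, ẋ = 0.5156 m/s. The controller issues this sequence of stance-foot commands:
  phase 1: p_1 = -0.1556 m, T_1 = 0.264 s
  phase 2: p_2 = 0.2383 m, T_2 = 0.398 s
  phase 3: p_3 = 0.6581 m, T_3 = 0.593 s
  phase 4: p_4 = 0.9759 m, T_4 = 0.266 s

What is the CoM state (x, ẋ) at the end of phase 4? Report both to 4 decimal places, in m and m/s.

phase 1: p=-0.1556, T=0.264, ωT=0.773758, cosh=1.314587, sinh=0.853310; start (x,ẋ)=(-0.074200, 0.515600) → end (x,ẋ)=(0.101521, 0.881380)
phase 2: p=0.2383, T=0.398, ωT=1.166498, cosh=1.761093, sinh=1.449637; start (x,ẋ)=(0.101521, 0.881380) → end (x,ẋ)=(0.433353, 0.971051)
phase 3: p=0.6581, T=0.593, ωT=1.738024, cosh=2.930981, sinh=2.755114; start (x,ẋ)=(0.433353, 0.971051) → end (x,ẋ)=(0.912182, 1.031310)
phase 4: p=0.9759, T=0.266, ωT=0.779619, cosh=1.319611, sinh=0.861031; start (x,ẋ)=(0.912182, 1.031310) → end (x,ẋ)=(1.194792, 1.200130)

x = 1.1948, ẋ = 1.2001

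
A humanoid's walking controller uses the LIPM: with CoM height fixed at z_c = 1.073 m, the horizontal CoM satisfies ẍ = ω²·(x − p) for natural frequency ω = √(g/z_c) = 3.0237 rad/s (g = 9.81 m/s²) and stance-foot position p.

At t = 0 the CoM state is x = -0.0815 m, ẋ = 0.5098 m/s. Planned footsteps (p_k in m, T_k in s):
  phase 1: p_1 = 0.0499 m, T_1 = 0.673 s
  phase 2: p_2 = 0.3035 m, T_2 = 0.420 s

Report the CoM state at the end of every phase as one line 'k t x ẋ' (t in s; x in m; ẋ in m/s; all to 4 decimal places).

phase 1: p=0.0499, T=0.673, ωT=2.034950, cosh=3.891279, sinh=3.760592; start (x,ẋ)=(-0.081500, 0.509800) → end (x,ẋ)=(0.172627, 0.489637)
phase 2: p=0.3035, T=0.420, ωT=1.269954, cosh=1.920767, sinh=1.639922; start (x,ẋ)=(0.172627, 0.489637) → end (x,ẋ)=(0.317681, 0.291528)

1 0.6730 0.1726 0.4896
2 1.0930 0.3177 0.2915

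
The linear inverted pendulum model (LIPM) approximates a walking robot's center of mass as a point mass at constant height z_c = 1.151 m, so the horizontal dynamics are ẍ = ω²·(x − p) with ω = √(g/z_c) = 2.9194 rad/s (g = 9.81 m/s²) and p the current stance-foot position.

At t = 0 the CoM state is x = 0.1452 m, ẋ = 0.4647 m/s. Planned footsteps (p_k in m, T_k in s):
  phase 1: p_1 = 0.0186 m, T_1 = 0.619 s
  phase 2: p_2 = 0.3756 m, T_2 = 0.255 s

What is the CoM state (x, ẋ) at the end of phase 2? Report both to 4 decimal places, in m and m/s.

phase 1: p=0.0186, T=0.619, ωT=1.807109, cosh=3.128467, sinh=2.964339; start (x,ẋ)=(0.145200, 0.464700) → end (x,ẋ)=(0.886517, 2.549406)
phase 2: p=0.3756, T=0.255, ωT=0.744447, cosh=1.290137, sinh=0.815140; start (x,ẋ)=(0.886517, 2.549406) → end (x,ẋ)=(1.746585, 4.504922)

x = 1.7466, ẋ = 4.5049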